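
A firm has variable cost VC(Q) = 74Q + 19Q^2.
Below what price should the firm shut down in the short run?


AVC(Q) = VC(Q)/Q = 74 + 19Q
AVC is increasing in Q, so minimum AVC is at Q -> 0+.
Min AVC = 74
The firm should shut down if P < 74.

74


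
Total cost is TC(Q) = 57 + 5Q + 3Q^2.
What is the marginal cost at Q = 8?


MC = dTC/dQ = 5 + 2*3*Q
At Q = 8:
MC = 5 + 6*8
MC = 5 + 48 = 53

53


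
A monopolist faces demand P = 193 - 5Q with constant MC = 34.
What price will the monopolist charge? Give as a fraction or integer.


MR = 193 - 10Q
Set MR = MC: 193 - 10Q = 34
Q* = 159/10
Substitute into demand:
P* = 193 - 5*159/10 = 227/2

227/2


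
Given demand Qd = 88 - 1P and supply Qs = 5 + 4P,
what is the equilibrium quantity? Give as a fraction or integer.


First find equilibrium price:
88 - 1P = 5 + 4P
P* = 83/5 = 83/5
Then substitute into demand:
Q* = 88 - 1 * 83/5 = 357/5

357/5


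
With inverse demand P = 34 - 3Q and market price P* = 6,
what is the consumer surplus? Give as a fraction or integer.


Maximum willingness to pay (at Q=0): P_max = 34
Quantity demanded at P* = 6:
Q* = (34 - 6)/3 = 28/3
CS = (1/2) * Q* * (P_max - P*)
CS = (1/2) * 28/3 * (34 - 6)
CS = (1/2) * 28/3 * 28 = 392/3

392/3


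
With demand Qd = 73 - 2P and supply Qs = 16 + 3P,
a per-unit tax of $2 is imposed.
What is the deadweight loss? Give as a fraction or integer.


Pre-tax equilibrium quantity: Q* = 251/5
Post-tax equilibrium quantity: Q_tax = 239/5
Reduction in quantity: Q* - Q_tax = 12/5
DWL = (1/2) * tax * (Q* - Q_tax)
DWL = (1/2) * 2 * 12/5 = 12/5

12/5


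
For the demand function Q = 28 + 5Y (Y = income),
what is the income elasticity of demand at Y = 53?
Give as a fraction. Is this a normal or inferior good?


dQ/dY = 5
At Y = 53: Q = 28 + 5*53 = 293
Ey = (dQ/dY)(Y/Q) = 5 * 53 / 293 = 265/293
Since Ey > 0, this is a normal good.

265/293 (normal good)


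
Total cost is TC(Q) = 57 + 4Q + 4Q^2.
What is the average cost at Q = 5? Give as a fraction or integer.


TC(5) = 57 + 4*5 + 4*5^2
TC(5) = 57 + 20 + 100 = 177
AC = TC/Q = 177/5 = 177/5

177/5


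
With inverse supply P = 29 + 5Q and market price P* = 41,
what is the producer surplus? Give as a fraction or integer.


Minimum supply price (at Q=0): P_min = 29
Quantity supplied at P* = 41:
Q* = (41 - 29)/5 = 12/5
PS = (1/2) * Q* * (P* - P_min)
PS = (1/2) * 12/5 * (41 - 29)
PS = (1/2) * 12/5 * 12 = 72/5

72/5


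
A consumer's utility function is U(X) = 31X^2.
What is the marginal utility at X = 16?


MU = dU/dX = 31*2*X^(2-1)
MU = 62*X^1
At X = 16:
MU = 62 * 16^1
MU = 62 * 16 = 992

992


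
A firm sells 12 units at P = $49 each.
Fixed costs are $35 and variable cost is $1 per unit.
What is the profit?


Total Revenue = P * Q = 49 * 12 = $588
Total Cost = FC + VC*Q = 35 + 1*12 = $47
Profit = TR - TC = 588 - 47 = $541

$541


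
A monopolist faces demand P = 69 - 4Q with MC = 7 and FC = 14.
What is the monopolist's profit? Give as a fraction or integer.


MR = MC: 69 - 8Q = 7
Q* = 31/4
P* = 69 - 4*31/4 = 38
Profit = (P* - MC)*Q* - FC
= (38 - 7)*31/4 - 14
= 31*31/4 - 14
= 961/4 - 14 = 905/4

905/4


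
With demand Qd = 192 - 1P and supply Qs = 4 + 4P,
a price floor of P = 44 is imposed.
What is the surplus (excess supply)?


At P = 44:
Qd = 192 - 1*44 = 148
Qs = 4 + 4*44 = 180
Surplus = Qs - Qd = 180 - 148 = 32

32


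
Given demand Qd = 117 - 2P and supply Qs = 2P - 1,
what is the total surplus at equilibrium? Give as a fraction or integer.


Find equilibrium: 117 - 2P = 2P - 1
117 + 1 = 4P
P* = 118/4 = 59/2
Q* = 2*59/2 - 1 = 58
Inverse demand: P = 117/2 - Q/2, so P_max = 117/2
Inverse supply: P = 1/2 + Q/2, so P_min = 1/2
CS = (1/2) * 58 * (117/2 - 59/2) = 841
PS = (1/2) * 58 * (59/2 - 1/2) = 841
TS = CS + PS = 841 + 841 = 1682

1682


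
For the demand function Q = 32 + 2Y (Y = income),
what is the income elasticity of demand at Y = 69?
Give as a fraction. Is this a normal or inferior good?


dQ/dY = 2
At Y = 69: Q = 32 + 2*69 = 170
Ey = (dQ/dY)(Y/Q) = 2 * 69 / 170 = 69/85
Since Ey > 0, this is a normal good.

69/85 (normal good)


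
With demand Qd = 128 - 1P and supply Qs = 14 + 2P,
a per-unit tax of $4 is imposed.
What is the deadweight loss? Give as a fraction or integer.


Pre-tax equilibrium quantity: Q* = 90
Post-tax equilibrium quantity: Q_tax = 262/3
Reduction in quantity: Q* - Q_tax = 8/3
DWL = (1/2) * tax * (Q* - Q_tax)
DWL = (1/2) * 4 * 8/3 = 16/3

16/3


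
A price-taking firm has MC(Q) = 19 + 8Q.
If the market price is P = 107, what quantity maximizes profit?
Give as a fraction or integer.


In perfect competition, profit is maximized where P = MC.
107 = 19 + 8Q
88 = 8Q
Q* = 88/8 = 11

11


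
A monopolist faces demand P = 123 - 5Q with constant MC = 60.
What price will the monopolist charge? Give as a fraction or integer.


MR = 123 - 10Q
Set MR = MC: 123 - 10Q = 60
Q* = 63/10
Substitute into demand:
P* = 123 - 5*63/10 = 183/2

183/2


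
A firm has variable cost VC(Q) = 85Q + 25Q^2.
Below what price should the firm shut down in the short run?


AVC(Q) = VC(Q)/Q = 85 + 25Q
AVC is increasing in Q, so minimum AVC is at Q -> 0+.
Min AVC = 85
The firm should shut down if P < 85.

85


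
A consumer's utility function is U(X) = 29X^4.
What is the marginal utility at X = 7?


MU = dU/dX = 29*4*X^(4-1)
MU = 116*X^3
At X = 7:
MU = 116 * 7^3
MU = 116 * 343 = 39788

39788


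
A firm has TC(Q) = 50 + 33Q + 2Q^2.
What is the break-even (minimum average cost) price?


AC(Q) = 50/Q + 33 + 2Q
To minimize: dAC/dQ = -50/Q^2 + 2 = 0
Q^2 = 50/2 = 25
Q* = 5
Min AC = 50/5 + 33 + 2*5
Min AC = 10 + 33 + 10 = 53

53


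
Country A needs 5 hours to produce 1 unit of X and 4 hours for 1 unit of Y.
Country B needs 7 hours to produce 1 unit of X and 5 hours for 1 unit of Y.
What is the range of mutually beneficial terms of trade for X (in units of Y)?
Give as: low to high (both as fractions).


Opportunity cost of X for Country A = hours_X / hours_Y = 5/4 = 5/4 units of Y
Opportunity cost of X for Country B = hours_X / hours_Y = 7/5 = 7/5 units of Y
Terms of trade must be between the two opportunity costs.
Range: 5/4 to 7/5

5/4 to 7/5


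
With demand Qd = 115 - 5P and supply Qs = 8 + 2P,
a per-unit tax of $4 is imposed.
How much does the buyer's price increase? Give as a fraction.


With a per-unit tax, the buyer's price increase depends on relative slopes.
Supply slope: d = 2, Demand slope: b = 5
Buyer's price increase = d * tax / (b + d)
= 2 * 4 / (5 + 2)
= 8 / 7 = 8/7

8/7


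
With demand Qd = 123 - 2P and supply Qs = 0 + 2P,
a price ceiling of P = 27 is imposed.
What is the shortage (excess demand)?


At P = 27:
Qd = 123 - 2*27 = 69
Qs = 0 + 2*27 = 54
Shortage = Qd - Qs = 69 - 54 = 15

15


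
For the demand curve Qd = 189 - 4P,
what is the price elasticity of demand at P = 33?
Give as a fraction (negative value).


dQ/dP = -4
At P = 33: Q = 189 - 4*33 = 57
E = (dQ/dP)(P/Q) = (-4)(33/57) = -44/19

-44/19


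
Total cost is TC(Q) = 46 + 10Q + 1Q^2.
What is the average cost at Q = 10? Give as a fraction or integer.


TC(10) = 46 + 10*10 + 1*10^2
TC(10) = 46 + 100 + 100 = 246
AC = TC/Q = 246/10 = 123/5

123/5


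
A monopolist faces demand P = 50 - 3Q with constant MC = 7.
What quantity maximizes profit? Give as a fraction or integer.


TR = P*Q = (50 - 3Q)Q = 50Q - 3Q^2
MR = dTR/dQ = 50 - 6Q
Set MR = MC:
50 - 6Q = 7
43 = 6Q
Q* = 43/6 = 43/6

43/6


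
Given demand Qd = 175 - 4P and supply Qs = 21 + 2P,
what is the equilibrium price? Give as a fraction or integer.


At equilibrium, Qd = Qs.
175 - 4P = 21 + 2P
175 - 21 = 4P + 2P
154 = 6P
P* = 154/6 = 77/3

77/3


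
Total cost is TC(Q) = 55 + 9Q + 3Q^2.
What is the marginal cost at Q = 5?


MC = dTC/dQ = 9 + 2*3*Q
At Q = 5:
MC = 9 + 6*5
MC = 9 + 30 = 39

39


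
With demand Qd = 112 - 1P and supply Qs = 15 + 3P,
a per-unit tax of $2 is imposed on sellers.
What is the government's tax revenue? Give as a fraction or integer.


With tax on sellers, new supply: Qs' = 15 + 3(P - 2)
= 9 + 3P
New equilibrium quantity:
Q_new = 345/4
Tax revenue = tax * Q_new = 2 * 345/4 = 345/2

345/2


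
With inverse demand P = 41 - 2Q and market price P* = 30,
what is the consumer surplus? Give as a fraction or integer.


Maximum willingness to pay (at Q=0): P_max = 41
Quantity demanded at P* = 30:
Q* = (41 - 30)/2 = 11/2
CS = (1/2) * Q* * (P_max - P*)
CS = (1/2) * 11/2 * (41 - 30)
CS = (1/2) * 11/2 * 11 = 121/4

121/4


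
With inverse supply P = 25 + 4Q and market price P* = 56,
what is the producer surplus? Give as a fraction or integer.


Minimum supply price (at Q=0): P_min = 25
Quantity supplied at P* = 56:
Q* = (56 - 25)/4 = 31/4
PS = (1/2) * Q* * (P* - P_min)
PS = (1/2) * 31/4 * (56 - 25)
PS = (1/2) * 31/4 * 31 = 961/8

961/8


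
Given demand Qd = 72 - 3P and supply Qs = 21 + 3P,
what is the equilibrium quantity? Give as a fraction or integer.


First find equilibrium price:
72 - 3P = 21 + 3P
P* = 51/6 = 17/2
Then substitute into demand:
Q* = 72 - 3 * 17/2 = 93/2

93/2


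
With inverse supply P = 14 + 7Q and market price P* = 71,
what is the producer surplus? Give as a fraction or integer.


Minimum supply price (at Q=0): P_min = 14
Quantity supplied at P* = 71:
Q* = (71 - 14)/7 = 57/7
PS = (1/2) * Q* * (P* - P_min)
PS = (1/2) * 57/7 * (71 - 14)
PS = (1/2) * 57/7 * 57 = 3249/14

3249/14


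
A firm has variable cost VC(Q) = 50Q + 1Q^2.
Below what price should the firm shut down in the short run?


AVC(Q) = VC(Q)/Q = 50 + 1Q
AVC is increasing in Q, so minimum AVC is at Q -> 0+.
Min AVC = 50
The firm should shut down if P < 50.

50


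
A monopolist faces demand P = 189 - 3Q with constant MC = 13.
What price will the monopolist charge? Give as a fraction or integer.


MR = 189 - 6Q
Set MR = MC: 189 - 6Q = 13
Q* = 88/3
Substitute into demand:
P* = 189 - 3*88/3 = 101

101


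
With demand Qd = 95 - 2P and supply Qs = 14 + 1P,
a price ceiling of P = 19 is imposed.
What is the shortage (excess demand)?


At P = 19:
Qd = 95 - 2*19 = 57
Qs = 14 + 1*19 = 33
Shortage = Qd - Qs = 57 - 33 = 24

24


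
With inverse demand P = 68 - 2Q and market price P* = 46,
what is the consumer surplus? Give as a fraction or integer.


Maximum willingness to pay (at Q=0): P_max = 68
Quantity demanded at P* = 46:
Q* = (68 - 46)/2 = 11
CS = (1/2) * Q* * (P_max - P*)
CS = (1/2) * 11 * (68 - 46)
CS = (1/2) * 11 * 22 = 121

121


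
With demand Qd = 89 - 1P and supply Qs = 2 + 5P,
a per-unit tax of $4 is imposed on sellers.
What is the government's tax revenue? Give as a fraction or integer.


With tax on sellers, new supply: Qs' = 2 + 5(P - 4)
= 5P - 18
New equilibrium quantity:
Q_new = 427/6
Tax revenue = tax * Q_new = 4 * 427/6 = 854/3

854/3


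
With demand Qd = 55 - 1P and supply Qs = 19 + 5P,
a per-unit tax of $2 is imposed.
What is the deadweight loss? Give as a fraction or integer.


Pre-tax equilibrium quantity: Q* = 49
Post-tax equilibrium quantity: Q_tax = 142/3
Reduction in quantity: Q* - Q_tax = 5/3
DWL = (1/2) * tax * (Q* - Q_tax)
DWL = (1/2) * 2 * 5/3 = 5/3

5/3


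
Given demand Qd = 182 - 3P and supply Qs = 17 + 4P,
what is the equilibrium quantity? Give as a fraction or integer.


First find equilibrium price:
182 - 3P = 17 + 4P
P* = 165/7 = 165/7
Then substitute into demand:
Q* = 182 - 3 * 165/7 = 779/7

779/7


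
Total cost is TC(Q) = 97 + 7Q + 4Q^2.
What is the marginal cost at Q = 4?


MC = dTC/dQ = 7 + 2*4*Q
At Q = 4:
MC = 7 + 8*4
MC = 7 + 32 = 39

39


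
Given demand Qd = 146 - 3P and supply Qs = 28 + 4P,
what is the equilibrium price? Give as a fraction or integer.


At equilibrium, Qd = Qs.
146 - 3P = 28 + 4P
146 - 28 = 3P + 4P
118 = 7P
P* = 118/7 = 118/7

118/7


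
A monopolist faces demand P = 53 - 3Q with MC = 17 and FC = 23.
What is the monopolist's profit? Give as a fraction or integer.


MR = MC: 53 - 6Q = 17
Q* = 6
P* = 53 - 3*6 = 35
Profit = (P* - MC)*Q* - FC
= (35 - 17)*6 - 23
= 18*6 - 23
= 108 - 23 = 85

85


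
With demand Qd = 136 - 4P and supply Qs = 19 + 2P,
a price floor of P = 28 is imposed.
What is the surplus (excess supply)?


At P = 28:
Qd = 136 - 4*28 = 24
Qs = 19 + 2*28 = 75
Surplus = Qs - Qd = 75 - 24 = 51

51


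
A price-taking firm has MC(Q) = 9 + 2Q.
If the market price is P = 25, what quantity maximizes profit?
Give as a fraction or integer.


In perfect competition, profit is maximized where P = MC.
25 = 9 + 2Q
16 = 2Q
Q* = 16/2 = 8

8


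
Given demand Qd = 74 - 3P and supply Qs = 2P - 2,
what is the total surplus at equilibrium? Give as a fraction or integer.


Find equilibrium: 74 - 3P = 2P - 2
74 + 2 = 5P
P* = 76/5 = 76/5
Q* = 2*76/5 - 2 = 142/5
Inverse demand: P = 74/3 - Q/3, so P_max = 74/3
Inverse supply: P = 1 + Q/2, so P_min = 1
CS = (1/2) * 142/5 * (74/3 - 76/5) = 10082/75
PS = (1/2) * 142/5 * (76/5 - 1) = 5041/25
TS = CS + PS = 10082/75 + 5041/25 = 5041/15

5041/15


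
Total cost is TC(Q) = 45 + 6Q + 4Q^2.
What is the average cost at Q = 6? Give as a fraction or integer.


TC(6) = 45 + 6*6 + 4*6^2
TC(6) = 45 + 36 + 144 = 225
AC = TC/Q = 225/6 = 75/2

75/2


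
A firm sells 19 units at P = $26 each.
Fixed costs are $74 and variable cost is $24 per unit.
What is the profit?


Total Revenue = P * Q = 26 * 19 = $494
Total Cost = FC + VC*Q = 74 + 24*19 = $530
Profit = TR - TC = 494 - 530 = $-36

$-36


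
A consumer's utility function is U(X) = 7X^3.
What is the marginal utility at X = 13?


MU = dU/dX = 7*3*X^(3-1)
MU = 21*X^2
At X = 13:
MU = 21 * 13^2
MU = 21 * 169 = 3549

3549


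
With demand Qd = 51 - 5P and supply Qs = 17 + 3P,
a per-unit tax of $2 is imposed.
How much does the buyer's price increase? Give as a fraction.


With a per-unit tax, the buyer's price increase depends on relative slopes.
Supply slope: d = 3, Demand slope: b = 5
Buyer's price increase = d * tax / (b + d)
= 3 * 2 / (5 + 3)
= 6 / 8 = 3/4

3/4


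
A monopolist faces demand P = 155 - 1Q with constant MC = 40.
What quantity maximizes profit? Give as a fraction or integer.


TR = P*Q = (155 - 1Q)Q = 155Q - 1Q^2
MR = dTR/dQ = 155 - 2Q
Set MR = MC:
155 - 2Q = 40
115 = 2Q
Q* = 115/2 = 115/2

115/2


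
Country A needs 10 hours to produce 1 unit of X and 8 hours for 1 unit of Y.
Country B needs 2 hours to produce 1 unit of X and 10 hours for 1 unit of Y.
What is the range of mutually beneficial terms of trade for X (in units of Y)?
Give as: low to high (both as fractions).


Opportunity cost of X for Country A = hours_X / hours_Y = 10/8 = 5/4 units of Y
Opportunity cost of X for Country B = hours_X / hours_Y = 2/10 = 1/5 units of Y
Terms of trade must be between the two opportunity costs.
Range: 1/5 to 5/4

1/5 to 5/4


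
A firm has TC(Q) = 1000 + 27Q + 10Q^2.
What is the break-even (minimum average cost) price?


AC(Q) = 1000/Q + 27 + 10Q
To minimize: dAC/dQ = -1000/Q^2 + 10 = 0
Q^2 = 1000/10 = 100
Q* = 10
Min AC = 1000/10 + 27 + 10*10
Min AC = 100 + 27 + 100 = 227

227


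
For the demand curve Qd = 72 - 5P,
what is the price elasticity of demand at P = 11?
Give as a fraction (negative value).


dQ/dP = -5
At P = 11: Q = 72 - 5*11 = 17
E = (dQ/dP)(P/Q) = (-5)(11/17) = -55/17

-55/17


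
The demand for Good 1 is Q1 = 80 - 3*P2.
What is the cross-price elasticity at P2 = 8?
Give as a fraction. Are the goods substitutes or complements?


dQ1/dP2 = -3
At P2 = 8: Q1 = 80 - 3*8 = 56
Exy = (dQ1/dP2)(P2/Q1) = -3 * 8 / 56 = -3/7
Since Exy < 0, the goods are complements.

-3/7 (complements)


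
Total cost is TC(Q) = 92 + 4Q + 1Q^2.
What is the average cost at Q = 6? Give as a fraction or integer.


TC(6) = 92 + 4*6 + 1*6^2
TC(6) = 92 + 24 + 36 = 152
AC = TC/Q = 152/6 = 76/3

76/3


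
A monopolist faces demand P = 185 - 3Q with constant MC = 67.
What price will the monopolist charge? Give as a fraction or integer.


MR = 185 - 6Q
Set MR = MC: 185 - 6Q = 67
Q* = 59/3
Substitute into demand:
P* = 185 - 3*59/3 = 126

126


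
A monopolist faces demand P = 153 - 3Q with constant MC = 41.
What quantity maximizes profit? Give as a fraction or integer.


TR = P*Q = (153 - 3Q)Q = 153Q - 3Q^2
MR = dTR/dQ = 153 - 6Q
Set MR = MC:
153 - 6Q = 41
112 = 6Q
Q* = 112/6 = 56/3

56/3


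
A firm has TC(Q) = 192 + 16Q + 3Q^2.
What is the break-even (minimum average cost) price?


AC(Q) = 192/Q + 16 + 3Q
To minimize: dAC/dQ = -192/Q^2 + 3 = 0
Q^2 = 192/3 = 64
Q* = 8
Min AC = 192/8 + 16 + 3*8
Min AC = 24 + 16 + 24 = 64

64


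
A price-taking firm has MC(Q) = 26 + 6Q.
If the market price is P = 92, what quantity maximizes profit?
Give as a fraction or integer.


In perfect competition, profit is maximized where P = MC.
92 = 26 + 6Q
66 = 6Q
Q* = 66/6 = 11

11


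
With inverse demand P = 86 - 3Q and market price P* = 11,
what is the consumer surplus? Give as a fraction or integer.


Maximum willingness to pay (at Q=0): P_max = 86
Quantity demanded at P* = 11:
Q* = (86 - 11)/3 = 25
CS = (1/2) * Q* * (P_max - P*)
CS = (1/2) * 25 * (86 - 11)
CS = (1/2) * 25 * 75 = 1875/2

1875/2


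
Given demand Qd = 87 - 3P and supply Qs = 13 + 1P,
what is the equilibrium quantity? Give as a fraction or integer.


First find equilibrium price:
87 - 3P = 13 + 1P
P* = 74/4 = 37/2
Then substitute into demand:
Q* = 87 - 3 * 37/2 = 63/2

63/2


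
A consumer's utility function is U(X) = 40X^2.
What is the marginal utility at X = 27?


MU = dU/dX = 40*2*X^(2-1)
MU = 80*X^1
At X = 27:
MU = 80 * 27^1
MU = 80 * 27 = 2160

2160


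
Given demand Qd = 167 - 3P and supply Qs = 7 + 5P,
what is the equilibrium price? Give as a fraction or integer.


At equilibrium, Qd = Qs.
167 - 3P = 7 + 5P
167 - 7 = 3P + 5P
160 = 8P
P* = 160/8 = 20

20


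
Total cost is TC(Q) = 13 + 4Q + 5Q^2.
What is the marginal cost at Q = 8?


MC = dTC/dQ = 4 + 2*5*Q
At Q = 8:
MC = 4 + 10*8
MC = 4 + 80 = 84

84


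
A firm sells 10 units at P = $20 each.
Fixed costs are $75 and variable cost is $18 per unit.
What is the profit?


Total Revenue = P * Q = 20 * 10 = $200
Total Cost = FC + VC*Q = 75 + 18*10 = $255
Profit = TR - TC = 200 - 255 = $-55

$-55


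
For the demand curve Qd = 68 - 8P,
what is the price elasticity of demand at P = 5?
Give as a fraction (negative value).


dQ/dP = -8
At P = 5: Q = 68 - 8*5 = 28
E = (dQ/dP)(P/Q) = (-8)(5/28) = -10/7

-10/7


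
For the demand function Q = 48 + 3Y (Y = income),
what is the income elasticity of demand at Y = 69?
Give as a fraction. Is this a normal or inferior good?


dQ/dY = 3
At Y = 69: Q = 48 + 3*69 = 255
Ey = (dQ/dY)(Y/Q) = 3 * 69 / 255 = 69/85
Since Ey > 0, this is a normal good.

69/85 (normal good)


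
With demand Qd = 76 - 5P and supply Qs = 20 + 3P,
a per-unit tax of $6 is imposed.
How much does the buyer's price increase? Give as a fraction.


With a per-unit tax, the buyer's price increase depends on relative slopes.
Supply slope: d = 3, Demand slope: b = 5
Buyer's price increase = d * tax / (b + d)
= 3 * 6 / (5 + 3)
= 18 / 8 = 9/4

9/4


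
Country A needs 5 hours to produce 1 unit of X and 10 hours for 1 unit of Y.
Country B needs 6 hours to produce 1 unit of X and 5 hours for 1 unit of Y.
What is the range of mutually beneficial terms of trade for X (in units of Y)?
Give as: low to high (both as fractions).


Opportunity cost of X for Country A = hours_X / hours_Y = 5/10 = 1/2 units of Y
Opportunity cost of X for Country B = hours_X / hours_Y = 6/5 = 6/5 units of Y
Terms of trade must be between the two opportunity costs.
Range: 1/2 to 6/5

1/2 to 6/5


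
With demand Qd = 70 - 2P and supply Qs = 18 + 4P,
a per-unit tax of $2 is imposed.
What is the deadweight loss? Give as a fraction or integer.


Pre-tax equilibrium quantity: Q* = 158/3
Post-tax equilibrium quantity: Q_tax = 50
Reduction in quantity: Q* - Q_tax = 8/3
DWL = (1/2) * tax * (Q* - Q_tax)
DWL = (1/2) * 2 * 8/3 = 8/3

8/3


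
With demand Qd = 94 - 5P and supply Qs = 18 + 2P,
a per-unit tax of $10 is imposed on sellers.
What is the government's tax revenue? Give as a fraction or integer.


With tax on sellers, new supply: Qs' = 18 + 2(P - 10)
= 2P - 2
New equilibrium quantity:
Q_new = 178/7
Tax revenue = tax * Q_new = 10 * 178/7 = 1780/7

1780/7


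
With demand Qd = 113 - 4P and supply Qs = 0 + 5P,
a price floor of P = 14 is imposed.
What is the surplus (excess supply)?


At P = 14:
Qd = 113 - 4*14 = 57
Qs = 0 + 5*14 = 70
Surplus = Qs - Qd = 70 - 57 = 13

13


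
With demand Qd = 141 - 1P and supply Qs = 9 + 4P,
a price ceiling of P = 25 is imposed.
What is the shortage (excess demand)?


At P = 25:
Qd = 141 - 1*25 = 116
Qs = 9 + 4*25 = 109
Shortage = Qd - Qs = 116 - 109 = 7

7


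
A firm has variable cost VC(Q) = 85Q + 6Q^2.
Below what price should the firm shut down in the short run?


AVC(Q) = VC(Q)/Q = 85 + 6Q
AVC is increasing in Q, so minimum AVC is at Q -> 0+.
Min AVC = 85
The firm should shut down if P < 85.

85


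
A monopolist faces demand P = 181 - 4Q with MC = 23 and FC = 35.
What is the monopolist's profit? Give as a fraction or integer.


MR = MC: 181 - 8Q = 23
Q* = 79/4
P* = 181 - 4*79/4 = 102
Profit = (P* - MC)*Q* - FC
= (102 - 23)*79/4 - 35
= 79*79/4 - 35
= 6241/4 - 35 = 6101/4

6101/4


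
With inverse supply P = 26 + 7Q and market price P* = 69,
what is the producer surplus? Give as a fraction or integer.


Minimum supply price (at Q=0): P_min = 26
Quantity supplied at P* = 69:
Q* = (69 - 26)/7 = 43/7
PS = (1/2) * Q* * (P* - P_min)
PS = (1/2) * 43/7 * (69 - 26)
PS = (1/2) * 43/7 * 43 = 1849/14

1849/14


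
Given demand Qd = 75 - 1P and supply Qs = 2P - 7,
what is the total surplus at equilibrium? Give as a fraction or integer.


Find equilibrium: 75 - 1P = 2P - 7
75 + 7 = 3P
P* = 82/3 = 82/3
Q* = 2*82/3 - 7 = 143/3
Inverse demand: P = 75 - Q/1, so P_max = 75
Inverse supply: P = 7/2 + Q/2, so P_min = 7/2
CS = (1/2) * 143/3 * (75 - 82/3) = 20449/18
PS = (1/2) * 143/3 * (82/3 - 7/2) = 20449/36
TS = CS + PS = 20449/18 + 20449/36 = 20449/12

20449/12


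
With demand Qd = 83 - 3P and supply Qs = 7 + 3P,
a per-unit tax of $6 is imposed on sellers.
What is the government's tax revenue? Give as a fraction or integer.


With tax on sellers, new supply: Qs' = 7 + 3(P - 6)
= 3P - 11
New equilibrium quantity:
Q_new = 36
Tax revenue = tax * Q_new = 6 * 36 = 216

216


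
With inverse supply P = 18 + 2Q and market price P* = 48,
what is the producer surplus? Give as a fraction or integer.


Minimum supply price (at Q=0): P_min = 18
Quantity supplied at P* = 48:
Q* = (48 - 18)/2 = 15
PS = (1/2) * Q* * (P* - P_min)
PS = (1/2) * 15 * (48 - 18)
PS = (1/2) * 15 * 30 = 225

225


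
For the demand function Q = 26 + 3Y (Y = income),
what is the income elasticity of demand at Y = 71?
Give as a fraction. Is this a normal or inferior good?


dQ/dY = 3
At Y = 71: Q = 26 + 3*71 = 239
Ey = (dQ/dY)(Y/Q) = 3 * 71 / 239 = 213/239
Since Ey > 0, this is a normal good.

213/239 (normal good)


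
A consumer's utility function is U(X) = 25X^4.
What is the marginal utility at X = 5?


MU = dU/dX = 25*4*X^(4-1)
MU = 100*X^3
At X = 5:
MU = 100 * 5^3
MU = 100 * 125 = 12500

12500


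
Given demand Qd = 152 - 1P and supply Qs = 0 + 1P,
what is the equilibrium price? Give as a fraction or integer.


At equilibrium, Qd = Qs.
152 - 1P = 0 + 1P
152 - 0 = 1P + 1P
152 = 2P
P* = 152/2 = 76

76


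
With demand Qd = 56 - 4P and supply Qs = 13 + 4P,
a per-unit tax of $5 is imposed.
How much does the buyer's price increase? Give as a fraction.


With a per-unit tax, the buyer's price increase depends on relative slopes.
Supply slope: d = 4, Demand slope: b = 4
Buyer's price increase = d * tax / (b + d)
= 4 * 5 / (4 + 4)
= 20 / 8 = 5/2

5/2


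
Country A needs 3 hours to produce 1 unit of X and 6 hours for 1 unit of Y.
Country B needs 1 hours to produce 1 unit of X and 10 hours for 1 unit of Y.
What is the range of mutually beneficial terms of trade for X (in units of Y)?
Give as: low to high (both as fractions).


Opportunity cost of X for Country A = hours_X / hours_Y = 3/6 = 1/2 units of Y
Opportunity cost of X for Country B = hours_X / hours_Y = 1/10 = 1/10 units of Y
Terms of trade must be between the two opportunity costs.
Range: 1/10 to 1/2

1/10 to 1/2


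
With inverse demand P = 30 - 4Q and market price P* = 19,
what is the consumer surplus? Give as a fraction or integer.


Maximum willingness to pay (at Q=0): P_max = 30
Quantity demanded at P* = 19:
Q* = (30 - 19)/4 = 11/4
CS = (1/2) * Q* * (P_max - P*)
CS = (1/2) * 11/4 * (30 - 19)
CS = (1/2) * 11/4 * 11 = 121/8

121/8


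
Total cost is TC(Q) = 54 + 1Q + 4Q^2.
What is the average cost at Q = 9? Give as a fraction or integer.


TC(9) = 54 + 1*9 + 4*9^2
TC(9) = 54 + 9 + 324 = 387
AC = TC/Q = 387/9 = 43

43


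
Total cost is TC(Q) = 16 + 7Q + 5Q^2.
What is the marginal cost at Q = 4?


MC = dTC/dQ = 7 + 2*5*Q
At Q = 4:
MC = 7 + 10*4
MC = 7 + 40 = 47

47


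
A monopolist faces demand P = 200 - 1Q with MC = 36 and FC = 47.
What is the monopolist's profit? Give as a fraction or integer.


MR = MC: 200 - 2Q = 36
Q* = 82
P* = 200 - 1*82 = 118
Profit = (P* - MC)*Q* - FC
= (118 - 36)*82 - 47
= 82*82 - 47
= 6724 - 47 = 6677

6677


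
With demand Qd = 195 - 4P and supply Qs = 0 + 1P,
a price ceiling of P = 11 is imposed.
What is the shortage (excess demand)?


At P = 11:
Qd = 195 - 4*11 = 151
Qs = 0 + 1*11 = 11
Shortage = Qd - Qs = 151 - 11 = 140

140


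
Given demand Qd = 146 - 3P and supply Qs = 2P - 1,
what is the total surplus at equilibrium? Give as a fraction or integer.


Find equilibrium: 146 - 3P = 2P - 1
146 + 1 = 5P
P* = 147/5 = 147/5
Q* = 2*147/5 - 1 = 289/5
Inverse demand: P = 146/3 - Q/3, so P_max = 146/3
Inverse supply: P = 1/2 + Q/2, so P_min = 1/2
CS = (1/2) * 289/5 * (146/3 - 147/5) = 83521/150
PS = (1/2) * 289/5 * (147/5 - 1/2) = 83521/100
TS = CS + PS = 83521/150 + 83521/100 = 83521/60

83521/60


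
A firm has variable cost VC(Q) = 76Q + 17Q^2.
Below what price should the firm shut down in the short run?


AVC(Q) = VC(Q)/Q = 76 + 17Q
AVC is increasing in Q, so minimum AVC is at Q -> 0+.
Min AVC = 76
The firm should shut down if P < 76.

76


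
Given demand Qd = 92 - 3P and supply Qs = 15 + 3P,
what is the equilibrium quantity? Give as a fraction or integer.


First find equilibrium price:
92 - 3P = 15 + 3P
P* = 77/6 = 77/6
Then substitute into demand:
Q* = 92 - 3 * 77/6 = 107/2

107/2


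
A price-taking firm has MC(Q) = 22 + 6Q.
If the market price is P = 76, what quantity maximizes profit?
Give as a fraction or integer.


In perfect competition, profit is maximized where P = MC.
76 = 22 + 6Q
54 = 6Q
Q* = 54/6 = 9

9


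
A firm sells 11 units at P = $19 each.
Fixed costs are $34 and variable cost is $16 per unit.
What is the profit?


Total Revenue = P * Q = 19 * 11 = $209
Total Cost = FC + VC*Q = 34 + 16*11 = $210
Profit = TR - TC = 209 - 210 = $-1

$-1


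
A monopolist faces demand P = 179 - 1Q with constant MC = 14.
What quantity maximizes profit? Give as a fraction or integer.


TR = P*Q = (179 - 1Q)Q = 179Q - 1Q^2
MR = dTR/dQ = 179 - 2Q
Set MR = MC:
179 - 2Q = 14
165 = 2Q
Q* = 165/2 = 165/2

165/2


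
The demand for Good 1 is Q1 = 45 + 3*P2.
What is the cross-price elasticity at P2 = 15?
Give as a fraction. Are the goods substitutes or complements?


dQ1/dP2 = 3
At P2 = 15: Q1 = 45 + 3*15 = 90
Exy = (dQ1/dP2)(P2/Q1) = 3 * 15 / 90 = 1/2
Since Exy > 0, the goods are substitutes.

1/2 (substitutes)


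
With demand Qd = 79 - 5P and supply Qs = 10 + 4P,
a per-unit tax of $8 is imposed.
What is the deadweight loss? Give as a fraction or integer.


Pre-tax equilibrium quantity: Q* = 122/3
Post-tax equilibrium quantity: Q_tax = 206/9
Reduction in quantity: Q* - Q_tax = 160/9
DWL = (1/2) * tax * (Q* - Q_tax)
DWL = (1/2) * 8 * 160/9 = 640/9

640/9


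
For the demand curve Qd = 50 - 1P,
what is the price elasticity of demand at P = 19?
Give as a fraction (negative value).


dQ/dP = -1
At P = 19: Q = 50 - 1*19 = 31
E = (dQ/dP)(P/Q) = (-1)(19/31) = -19/31

-19/31


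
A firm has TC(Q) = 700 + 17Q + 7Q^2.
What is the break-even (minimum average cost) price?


AC(Q) = 700/Q + 17 + 7Q
To minimize: dAC/dQ = -700/Q^2 + 7 = 0
Q^2 = 700/7 = 100
Q* = 10
Min AC = 700/10 + 17 + 7*10
Min AC = 70 + 17 + 70 = 157

157


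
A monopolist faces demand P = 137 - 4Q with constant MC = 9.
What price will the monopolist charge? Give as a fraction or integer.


MR = 137 - 8Q
Set MR = MC: 137 - 8Q = 9
Q* = 16
Substitute into demand:
P* = 137 - 4*16 = 73

73


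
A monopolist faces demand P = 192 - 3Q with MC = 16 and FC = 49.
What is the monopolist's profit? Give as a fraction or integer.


MR = MC: 192 - 6Q = 16
Q* = 88/3
P* = 192 - 3*88/3 = 104
Profit = (P* - MC)*Q* - FC
= (104 - 16)*88/3 - 49
= 88*88/3 - 49
= 7744/3 - 49 = 7597/3

7597/3


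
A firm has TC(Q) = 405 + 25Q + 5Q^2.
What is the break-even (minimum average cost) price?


AC(Q) = 405/Q + 25 + 5Q
To minimize: dAC/dQ = -405/Q^2 + 5 = 0
Q^2 = 405/5 = 81
Q* = 9
Min AC = 405/9 + 25 + 5*9
Min AC = 45 + 25 + 45 = 115

115


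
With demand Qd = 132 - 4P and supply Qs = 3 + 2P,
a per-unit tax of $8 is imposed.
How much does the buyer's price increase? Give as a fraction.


With a per-unit tax, the buyer's price increase depends on relative slopes.
Supply slope: d = 2, Demand slope: b = 4
Buyer's price increase = d * tax / (b + d)
= 2 * 8 / (4 + 2)
= 16 / 6 = 8/3

8/3


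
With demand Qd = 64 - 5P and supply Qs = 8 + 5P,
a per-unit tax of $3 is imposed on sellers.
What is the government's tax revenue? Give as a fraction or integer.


With tax on sellers, new supply: Qs' = 8 + 5(P - 3)
= 5P - 7
New equilibrium quantity:
Q_new = 57/2
Tax revenue = tax * Q_new = 3 * 57/2 = 171/2

171/2


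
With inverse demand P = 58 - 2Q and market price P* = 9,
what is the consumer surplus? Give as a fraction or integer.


Maximum willingness to pay (at Q=0): P_max = 58
Quantity demanded at P* = 9:
Q* = (58 - 9)/2 = 49/2
CS = (1/2) * Q* * (P_max - P*)
CS = (1/2) * 49/2 * (58 - 9)
CS = (1/2) * 49/2 * 49 = 2401/4

2401/4


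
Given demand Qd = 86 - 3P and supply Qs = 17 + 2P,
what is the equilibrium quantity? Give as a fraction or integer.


First find equilibrium price:
86 - 3P = 17 + 2P
P* = 69/5 = 69/5
Then substitute into demand:
Q* = 86 - 3 * 69/5 = 223/5

223/5


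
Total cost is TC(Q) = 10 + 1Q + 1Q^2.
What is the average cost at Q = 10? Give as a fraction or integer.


TC(10) = 10 + 1*10 + 1*10^2
TC(10) = 10 + 10 + 100 = 120
AC = TC/Q = 120/10 = 12

12


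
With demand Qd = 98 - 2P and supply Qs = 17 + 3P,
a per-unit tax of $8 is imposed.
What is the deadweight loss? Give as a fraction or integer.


Pre-tax equilibrium quantity: Q* = 328/5
Post-tax equilibrium quantity: Q_tax = 56
Reduction in quantity: Q* - Q_tax = 48/5
DWL = (1/2) * tax * (Q* - Q_tax)
DWL = (1/2) * 8 * 48/5 = 192/5

192/5


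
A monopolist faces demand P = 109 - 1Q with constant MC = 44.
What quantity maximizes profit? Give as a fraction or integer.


TR = P*Q = (109 - 1Q)Q = 109Q - 1Q^2
MR = dTR/dQ = 109 - 2Q
Set MR = MC:
109 - 2Q = 44
65 = 2Q
Q* = 65/2 = 65/2

65/2


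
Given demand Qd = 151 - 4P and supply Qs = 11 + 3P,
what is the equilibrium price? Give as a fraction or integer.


At equilibrium, Qd = Qs.
151 - 4P = 11 + 3P
151 - 11 = 4P + 3P
140 = 7P
P* = 140/7 = 20

20


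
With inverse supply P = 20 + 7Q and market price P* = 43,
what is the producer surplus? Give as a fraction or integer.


Minimum supply price (at Q=0): P_min = 20
Quantity supplied at P* = 43:
Q* = (43 - 20)/7 = 23/7
PS = (1/2) * Q* * (P* - P_min)
PS = (1/2) * 23/7 * (43 - 20)
PS = (1/2) * 23/7 * 23 = 529/14

529/14


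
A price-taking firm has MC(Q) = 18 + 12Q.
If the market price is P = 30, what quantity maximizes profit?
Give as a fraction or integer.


In perfect competition, profit is maximized where P = MC.
30 = 18 + 12Q
12 = 12Q
Q* = 12/12 = 1

1


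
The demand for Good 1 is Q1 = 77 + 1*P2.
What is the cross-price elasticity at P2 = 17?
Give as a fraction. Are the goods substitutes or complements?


dQ1/dP2 = 1
At P2 = 17: Q1 = 77 + 1*17 = 94
Exy = (dQ1/dP2)(P2/Q1) = 1 * 17 / 94 = 17/94
Since Exy > 0, the goods are substitutes.

17/94 (substitutes)


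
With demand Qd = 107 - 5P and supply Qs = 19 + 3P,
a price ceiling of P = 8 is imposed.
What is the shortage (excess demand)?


At P = 8:
Qd = 107 - 5*8 = 67
Qs = 19 + 3*8 = 43
Shortage = Qd - Qs = 67 - 43 = 24

24


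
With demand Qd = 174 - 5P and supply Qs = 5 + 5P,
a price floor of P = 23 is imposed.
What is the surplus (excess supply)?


At P = 23:
Qd = 174 - 5*23 = 59
Qs = 5 + 5*23 = 120
Surplus = Qs - Qd = 120 - 59 = 61

61


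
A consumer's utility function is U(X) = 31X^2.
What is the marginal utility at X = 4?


MU = dU/dX = 31*2*X^(2-1)
MU = 62*X^1
At X = 4:
MU = 62 * 4^1
MU = 62 * 4 = 248

248


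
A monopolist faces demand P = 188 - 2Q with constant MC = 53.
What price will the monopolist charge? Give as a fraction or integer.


MR = 188 - 4Q
Set MR = MC: 188 - 4Q = 53
Q* = 135/4
Substitute into demand:
P* = 188 - 2*135/4 = 241/2

241/2


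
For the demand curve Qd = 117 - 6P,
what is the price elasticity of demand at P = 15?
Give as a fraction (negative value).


dQ/dP = -6
At P = 15: Q = 117 - 6*15 = 27
E = (dQ/dP)(P/Q) = (-6)(15/27) = -10/3

-10/3


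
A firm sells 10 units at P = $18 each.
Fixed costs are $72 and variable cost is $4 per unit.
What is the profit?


Total Revenue = P * Q = 18 * 10 = $180
Total Cost = FC + VC*Q = 72 + 4*10 = $112
Profit = TR - TC = 180 - 112 = $68

$68


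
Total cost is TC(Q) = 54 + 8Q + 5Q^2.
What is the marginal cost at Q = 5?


MC = dTC/dQ = 8 + 2*5*Q
At Q = 5:
MC = 8 + 10*5
MC = 8 + 50 = 58

58


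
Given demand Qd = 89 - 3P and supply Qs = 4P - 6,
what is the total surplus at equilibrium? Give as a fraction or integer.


Find equilibrium: 89 - 3P = 4P - 6
89 + 6 = 7P
P* = 95/7 = 95/7
Q* = 4*95/7 - 6 = 338/7
Inverse demand: P = 89/3 - Q/3, so P_max = 89/3
Inverse supply: P = 3/2 + Q/4, so P_min = 3/2
CS = (1/2) * 338/7 * (89/3 - 95/7) = 57122/147
PS = (1/2) * 338/7 * (95/7 - 3/2) = 28561/98
TS = CS + PS = 57122/147 + 28561/98 = 28561/42

28561/42


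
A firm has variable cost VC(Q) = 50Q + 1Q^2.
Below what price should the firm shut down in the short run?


AVC(Q) = VC(Q)/Q = 50 + 1Q
AVC is increasing in Q, so minimum AVC is at Q -> 0+.
Min AVC = 50
The firm should shut down if P < 50.

50


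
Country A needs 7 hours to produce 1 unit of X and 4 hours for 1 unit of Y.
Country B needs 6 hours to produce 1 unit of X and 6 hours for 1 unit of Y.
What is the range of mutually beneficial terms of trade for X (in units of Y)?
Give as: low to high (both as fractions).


Opportunity cost of X for Country A = hours_X / hours_Y = 7/4 = 7/4 units of Y
Opportunity cost of X for Country B = hours_X / hours_Y = 6/6 = 1 units of Y
Terms of trade must be between the two opportunity costs.
Range: 1 to 7/4

1 to 7/4


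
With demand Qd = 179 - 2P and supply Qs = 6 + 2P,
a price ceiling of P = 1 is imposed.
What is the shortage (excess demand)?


At P = 1:
Qd = 179 - 2*1 = 177
Qs = 6 + 2*1 = 8
Shortage = Qd - Qs = 177 - 8 = 169

169


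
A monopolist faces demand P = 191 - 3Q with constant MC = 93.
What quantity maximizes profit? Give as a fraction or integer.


TR = P*Q = (191 - 3Q)Q = 191Q - 3Q^2
MR = dTR/dQ = 191 - 6Q
Set MR = MC:
191 - 6Q = 93
98 = 6Q
Q* = 98/6 = 49/3

49/3


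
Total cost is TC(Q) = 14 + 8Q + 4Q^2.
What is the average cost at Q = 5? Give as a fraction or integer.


TC(5) = 14 + 8*5 + 4*5^2
TC(5) = 14 + 40 + 100 = 154
AC = TC/Q = 154/5 = 154/5

154/5


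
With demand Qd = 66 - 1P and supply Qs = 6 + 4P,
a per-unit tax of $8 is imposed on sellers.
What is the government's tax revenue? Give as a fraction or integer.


With tax on sellers, new supply: Qs' = 6 + 4(P - 8)
= 4P - 26
New equilibrium quantity:
Q_new = 238/5
Tax revenue = tax * Q_new = 8 * 238/5 = 1904/5

1904/5


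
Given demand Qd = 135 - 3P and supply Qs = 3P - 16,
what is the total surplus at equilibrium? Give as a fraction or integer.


Find equilibrium: 135 - 3P = 3P - 16
135 + 16 = 6P
P* = 151/6 = 151/6
Q* = 3*151/6 - 16 = 119/2
Inverse demand: P = 45 - Q/3, so P_max = 45
Inverse supply: P = 16/3 + Q/3, so P_min = 16/3
CS = (1/2) * 119/2 * (45 - 151/6) = 14161/24
PS = (1/2) * 119/2 * (151/6 - 16/3) = 14161/24
TS = CS + PS = 14161/24 + 14161/24 = 14161/12

14161/12


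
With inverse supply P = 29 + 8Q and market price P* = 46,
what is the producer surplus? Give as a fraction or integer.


Minimum supply price (at Q=0): P_min = 29
Quantity supplied at P* = 46:
Q* = (46 - 29)/8 = 17/8
PS = (1/2) * Q* * (P* - P_min)
PS = (1/2) * 17/8 * (46 - 29)
PS = (1/2) * 17/8 * 17 = 289/16

289/16


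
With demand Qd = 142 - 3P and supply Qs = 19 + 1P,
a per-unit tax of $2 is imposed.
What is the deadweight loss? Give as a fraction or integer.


Pre-tax equilibrium quantity: Q* = 199/4
Post-tax equilibrium quantity: Q_tax = 193/4
Reduction in quantity: Q* - Q_tax = 3/2
DWL = (1/2) * tax * (Q* - Q_tax)
DWL = (1/2) * 2 * 3/2 = 3/2

3/2


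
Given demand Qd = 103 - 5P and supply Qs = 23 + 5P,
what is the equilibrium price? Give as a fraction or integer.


At equilibrium, Qd = Qs.
103 - 5P = 23 + 5P
103 - 23 = 5P + 5P
80 = 10P
P* = 80/10 = 8

8


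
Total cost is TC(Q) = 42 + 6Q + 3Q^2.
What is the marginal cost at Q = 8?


MC = dTC/dQ = 6 + 2*3*Q
At Q = 8:
MC = 6 + 6*8
MC = 6 + 48 = 54

54


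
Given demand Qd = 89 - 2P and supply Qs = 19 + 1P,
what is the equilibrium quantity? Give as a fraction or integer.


First find equilibrium price:
89 - 2P = 19 + 1P
P* = 70/3 = 70/3
Then substitute into demand:
Q* = 89 - 2 * 70/3 = 127/3

127/3


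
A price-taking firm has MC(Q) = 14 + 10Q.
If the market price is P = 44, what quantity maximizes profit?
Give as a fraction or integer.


In perfect competition, profit is maximized where P = MC.
44 = 14 + 10Q
30 = 10Q
Q* = 30/10 = 3

3


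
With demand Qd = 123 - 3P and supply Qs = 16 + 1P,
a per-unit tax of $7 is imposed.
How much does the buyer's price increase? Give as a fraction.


With a per-unit tax, the buyer's price increase depends on relative slopes.
Supply slope: d = 1, Demand slope: b = 3
Buyer's price increase = d * tax / (b + d)
= 1 * 7 / (3 + 1)
= 7 / 4 = 7/4

7/4


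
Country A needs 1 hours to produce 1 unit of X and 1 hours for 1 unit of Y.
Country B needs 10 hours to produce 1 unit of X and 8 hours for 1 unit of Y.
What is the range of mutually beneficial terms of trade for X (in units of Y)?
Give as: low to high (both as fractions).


Opportunity cost of X for Country A = hours_X / hours_Y = 1/1 = 1 units of Y
Opportunity cost of X for Country B = hours_X / hours_Y = 10/8 = 5/4 units of Y
Terms of trade must be between the two opportunity costs.
Range: 1 to 5/4

1 to 5/4


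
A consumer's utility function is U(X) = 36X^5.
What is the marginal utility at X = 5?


MU = dU/dX = 36*5*X^(5-1)
MU = 180*X^4
At X = 5:
MU = 180 * 5^4
MU = 180 * 625 = 112500

112500


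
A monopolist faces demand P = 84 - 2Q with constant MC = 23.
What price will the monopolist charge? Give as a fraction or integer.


MR = 84 - 4Q
Set MR = MC: 84 - 4Q = 23
Q* = 61/4
Substitute into demand:
P* = 84 - 2*61/4 = 107/2

107/2


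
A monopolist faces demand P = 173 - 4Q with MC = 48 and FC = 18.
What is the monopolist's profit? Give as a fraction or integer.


MR = MC: 173 - 8Q = 48
Q* = 125/8
P* = 173 - 4*125/8 = 221/2
Profit = (P* - MC)*Q* - FC
= (221/2 - 48)*125/8 - 18
= 125/2*125/8 - 18
= 15625/16 - 18 = 15337/16

15337/16


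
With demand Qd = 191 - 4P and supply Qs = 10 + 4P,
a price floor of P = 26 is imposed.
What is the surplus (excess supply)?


At P = 26:
Qd = 191 - 4*26 = 87
Qs = 10 + 4*26 = 114
Surplus = Qs - Qd = 114 - 87 = 27

27
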